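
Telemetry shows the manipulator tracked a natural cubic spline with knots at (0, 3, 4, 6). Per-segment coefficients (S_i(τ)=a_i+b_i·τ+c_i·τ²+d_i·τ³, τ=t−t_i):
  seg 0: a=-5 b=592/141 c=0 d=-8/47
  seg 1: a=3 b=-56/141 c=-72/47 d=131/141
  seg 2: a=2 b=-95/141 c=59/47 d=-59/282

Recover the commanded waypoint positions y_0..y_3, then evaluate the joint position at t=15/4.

y_0=-5 y_1=3 y_2=2 y_3=4
S(15/4) = 6715/3008

y_0 = S_0(0) = a_0 = -5
y_1 = S_1(0) = a_1 = 3
y_2 = S_2(0) = a_2 = 2
y_3 = S_2(2) = 4
t_q=15/4 is in segment 1 (τ=3/4); S_1(τ)=6715/3008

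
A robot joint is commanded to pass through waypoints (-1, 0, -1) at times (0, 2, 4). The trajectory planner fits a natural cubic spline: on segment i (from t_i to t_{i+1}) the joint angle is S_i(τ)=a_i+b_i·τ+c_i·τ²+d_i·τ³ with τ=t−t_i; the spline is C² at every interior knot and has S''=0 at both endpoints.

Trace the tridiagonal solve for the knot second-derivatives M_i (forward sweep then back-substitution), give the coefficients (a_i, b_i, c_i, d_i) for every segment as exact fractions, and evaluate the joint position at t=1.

Δ: Δ0=1/2, Δ1=-1/2
row 1: diag=8, rhs=-6; c'=1/4, d'=-3/4
back: M1=-3/4
M: M0=0, M1=-3/4, M2=0
seg 0: a=-1, c=M0/2=0, d=(M1−M0)/(6·2)=-1/16, b=Δ0−h0·(2M0+M1)/6=3/4
seg 1: a=0, c=M1/2=-3/8, d=(M2−M1)/(6·2)=1/16, b=Δ1−h1·(2M1+M2)/6=0
t_q=1 → seg 0, τ=1; S=-1+3/4·τ+0·τ²+-1/16·τ³=-5/16

  seg 0: a=-1 b=3/4 c=0 d=-1/16
  seg 1: a=0 b=0 c=-3/8 d=1/16
S(1) = -5/16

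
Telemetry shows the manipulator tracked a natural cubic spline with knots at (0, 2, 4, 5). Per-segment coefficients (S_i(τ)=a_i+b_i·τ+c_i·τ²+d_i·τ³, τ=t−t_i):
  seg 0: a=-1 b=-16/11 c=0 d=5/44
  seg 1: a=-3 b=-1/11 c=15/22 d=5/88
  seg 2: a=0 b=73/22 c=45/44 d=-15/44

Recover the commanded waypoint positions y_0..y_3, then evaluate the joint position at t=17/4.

y_0 = S_0(0) = a_0 = -1
y_1 = S_1(0) = a_1 = -3
y_2 = S_2(0) = a_2 = 0
y_3 = S_2(1) = 4
t_q=17/4 is in segment 2 (τ=1/4); S_2(τ)=2501/2816

y_0=-1 y_1=-3 y_2=0 y_3=4
S(17/4) = 2501/2816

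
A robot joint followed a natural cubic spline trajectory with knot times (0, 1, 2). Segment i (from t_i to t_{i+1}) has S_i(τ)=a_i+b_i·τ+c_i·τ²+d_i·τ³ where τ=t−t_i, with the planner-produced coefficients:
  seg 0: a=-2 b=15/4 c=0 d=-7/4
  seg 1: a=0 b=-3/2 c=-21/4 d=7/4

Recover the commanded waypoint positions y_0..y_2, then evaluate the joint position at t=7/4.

y_0 = S_0(0) = a_0 = -2
y_1 = S_1(0) = a_1 = 0
y_2 = S_1(1) = -5
t_q=7/4 is in segment 1 (τ=3/4); S_1(τ)=-855/256

y_0=-2 y_1=0 y_2=-5
S(7/4) = -855/256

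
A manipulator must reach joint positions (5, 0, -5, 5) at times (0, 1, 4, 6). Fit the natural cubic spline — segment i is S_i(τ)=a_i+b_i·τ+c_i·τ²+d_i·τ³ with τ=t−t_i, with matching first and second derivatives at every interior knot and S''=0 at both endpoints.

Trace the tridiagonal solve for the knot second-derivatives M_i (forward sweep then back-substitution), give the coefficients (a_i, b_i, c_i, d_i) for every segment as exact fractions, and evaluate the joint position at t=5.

  seg 0: a=5 b=-1105/213 c=0 d=40/213
  seg 1: a=0 b=-985/213 c=40/71 d=10/71
  seg 2: a=-5 b=545/213 c=130/71 d=-65/213
S(5) = -65/71

Δ: Δ0=-5, Δ1=-5/3, Δ2=5
row 1: diag=8, rhs=20; c'=3/8, d'=5/2
row 2: denom=10−3·3/8=71/8; d'=(40−3·5/2)/(71/8)=260/71
back: M2=260/71
back: M1=5/2−3/8·260/71=80/71
M: M0=0, M1=80/71, M2=260/71, M3=0
seg 0: a=5, c=M0/2=0, d=(M1−M0)/(6·1)=40/213, b=Δ0−h0·(2M0+M1)/6=-1105/213
seg 1: a=0, c=M1/2=40/71, d=(M2−M1)/(6·3)=10/71, b=Δ1−h1·(2M1+M2)/6=-985/213
seg 2: a=-5, c=M2/2=130/71, d=(M3−M2)/(6·2)=-65/213, b=Δ2−h2·(2M2+M3)/6=545/213
t_q=5 → seg 2, τ=1; S=-5+545/213·τ+130/71·τ²+-65/213·τ³=-65/71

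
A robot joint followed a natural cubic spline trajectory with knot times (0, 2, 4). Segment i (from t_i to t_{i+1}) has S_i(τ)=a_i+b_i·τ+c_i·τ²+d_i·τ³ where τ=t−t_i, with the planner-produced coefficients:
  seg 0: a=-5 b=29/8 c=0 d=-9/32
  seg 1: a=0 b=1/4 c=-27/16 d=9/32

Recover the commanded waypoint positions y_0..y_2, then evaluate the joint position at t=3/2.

y_0 = S_0(0) = a_0 = -5
y_1 = S_1(0) = a_1 = 0
y_2 = S_1(2) = -4
t_q=3/2 is in segment 0 (τ=3/2); S_0(τ)=-131/256

y_0=-5 y_1=0 y_2=-4
S(3/2) = -131/256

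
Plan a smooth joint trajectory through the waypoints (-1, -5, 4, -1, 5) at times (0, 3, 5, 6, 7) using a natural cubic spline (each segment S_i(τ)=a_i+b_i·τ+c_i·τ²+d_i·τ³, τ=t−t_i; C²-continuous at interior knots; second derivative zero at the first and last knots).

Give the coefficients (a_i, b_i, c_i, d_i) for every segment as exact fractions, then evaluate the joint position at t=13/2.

  seg 0: a=-1 b=-5891/1284 c=0 d=1393/3852
  seg 1: a=-5 b=3323/642 c=1393/428 d=-4613/2568
  seg 2: a=4 b=-1079/321 c=-805/107 d=1889/321
  seg 3: a=-1 b=-242/321 c=1084/107 d=-1084/321
S(13/2) = 157/214

Δ: Δ0=-4/3, Δ1=9/2, Δ2=-5, Δ3=6
row 1: diag=10, rhs=35; c'=1/5, d'=7/2
row 2: denom=6−2·1/5=28/5; d'=(-57−2·7/2)/(28/5)=-80/7
row 3: denom=4−1·5/28=107/28; d'=(66−1·-80/7)/(107/28)=2168/107
back: M3=2168/107
back: M2=-80/7−5/28·2168/107=-1610/107
back: M1=7/2−1/5·-1610/107=1393/214
M: M0=0, M1=1393/214, M2=-1610/107, M3=2168/107, M4=0
seg 0: a=-1, c=M0/2=0, d=(M1−M0)/(6·3)=1393/3852, b=Δ0−h0·(2M0+M1)/6=-5891/1284
seg 1: a=-5, c=M1/2=1393/428, d=(M2−M1)/(6·2)=-4613/2568, b=Δ1−h1·(2M1+M2)/6=3323/642
seg 2: a=4, c=M2/2=-805/107, d=(M3−M2)/(6·1)=1889/321, b=Δ2−h2·(2M2+M3)/6=-1079/321
seg 3: a=-1, c=M3/2=1084/107, d=(M4−M3)/(6·1)=-1084/321, b=Δ3−h3·(2M3+M4)/6=-242/321
t_q=13/2 → seg 3, τ=1/2; S=-1+-242/321·τ+1084/107·τ²+-1084/321·τ³=157/214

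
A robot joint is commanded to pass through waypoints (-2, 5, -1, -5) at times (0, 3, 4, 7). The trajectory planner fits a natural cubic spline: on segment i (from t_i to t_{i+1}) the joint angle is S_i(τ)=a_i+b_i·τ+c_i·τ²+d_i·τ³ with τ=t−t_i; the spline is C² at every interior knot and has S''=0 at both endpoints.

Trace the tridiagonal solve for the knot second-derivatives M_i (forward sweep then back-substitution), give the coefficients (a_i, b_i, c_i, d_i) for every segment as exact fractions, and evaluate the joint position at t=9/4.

  seg 0: a=-2 b=361/63 c=0 d=-214/567
  seg 1: a=5 b=-281/63 c=-214/63 d=13/7
  seg 2: a=-1 b=-358/63 c=137/63 d=-137/567
S(9/4) = 211/32

Δ: Δ0=7/3, Δ1=-6, Δ2=-4/3
row 1: diag=8, rhs=-50; c'=1/8, d'=-25/4
row 2: denom=8−1·1/8=63/8; d'=(28−1·-25/4)/(63/8)=274/63
back: M2=274/63
back: M1=-25/4−1/8·274/63=-428/63
M: M0=0, M1=-428/63, M2=274/63, M3=0
seg 0: a=-2, c=M0/2=0, d=(M1−M0)/(6·3)=-214/567, b=Δ0−h0·(2M0+M1)/6=361/63
seg 1: a=5, c=M1/2=-214/63, d=(M2−M1)/(6·1)=13/7, b=Δ1−h1·(2M1+M2)/6=-281/63
seg 2: a=-1, c=M2/2=137/63, d=(M3−M2)/(6·3)=-137/567, b=Δ2−h2·(2M2+M3)/6=-358/63
t_q=9/4 → seg 0, τ=9/4; S=-2+361/63·τ+0·τ²+-214/567·τ³=211/32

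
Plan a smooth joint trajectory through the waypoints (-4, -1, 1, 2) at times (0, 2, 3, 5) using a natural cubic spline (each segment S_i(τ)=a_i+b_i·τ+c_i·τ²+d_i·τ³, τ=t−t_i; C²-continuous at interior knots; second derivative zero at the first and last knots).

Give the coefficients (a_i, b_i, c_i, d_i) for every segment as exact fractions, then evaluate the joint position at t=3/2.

Δ: Δ0=3/2, Δ1=2, Δ2=1/2
row 1: diag=6, rhs=3; c'=1/6, d'=1/2
row 2: denom=6−1·1/6=35/6; d'=(-9−1·1/2)/(35/6)=-57/35
back: M2=-57/35
back: M1=1/2−1/6·-57/35=27/35
M: M0=0, M1=27/35, M2=-57/35, M3=0
seg 0: a=-4, c=M0/2=0, d=(M1−M0)/(6·2)=9/140, b=Δ0−h0·(2M0+M1)/6=87/70
seg 1: a=-1, c=M1/2=27/70, d=(M2−M1)/(6·1)=-2/5, b=Δ1−h1·(2M1+M2)/6=141/70
seg 2: a=1, c=M2/2=-57/70, d=(M3−M2)/(6·2)=19/140, b=Δ2−h2·(2M2+M3)/6=111/70
t_q=3/2 → seg 0, τ=3/2; S=-4+87/70·τ+0·τ²+9/140·τ³=-307/160

  seg 0: a=-4 b=87/70 c=0 d=9/140
  seg 1: a=-1 b=141/70 c=27/70 d=-2/5
  seg 2: a=1 b=111/70 c=-57/70 d=19/140
S(3/2) = -307/160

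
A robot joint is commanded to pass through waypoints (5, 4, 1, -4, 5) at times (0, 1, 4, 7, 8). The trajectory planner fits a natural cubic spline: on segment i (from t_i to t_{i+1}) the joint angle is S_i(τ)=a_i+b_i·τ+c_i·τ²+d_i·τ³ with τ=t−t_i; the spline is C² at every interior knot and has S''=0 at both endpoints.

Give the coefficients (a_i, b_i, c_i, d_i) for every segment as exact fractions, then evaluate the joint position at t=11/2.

Δ: Δ0=-1, Δ1=-1, Δ2=-5/3, Δ3=9
row 1: diag=8, rhs=0; c'=3/8, d'=0
row 2: denom=12−3·3/8=87/8; d'=(-4−3·0)/(87/8)=-32/87
row 3: denom=8−3·8/29=208/29; d'=(64−3·-32/87)/(208/29)=118/13
back: M3=118/13
back: M2=-32/87−8/29·118/13=-112/39
back: M1=0−3/8·-112/39=14/13
M: M0=0, M1=14/13, M2=-112/39, M3=118/13, M4=0
seg 0: a=5, c=M0/2=0, d=(M1−M0)/(6·1)=7/39, b=Δ0−h0·(2M0+M1)/6=-46/39
seg 1: a=4, c=M1/2=7/13, d=(M2−M1)/(6·3)=-77/351, b=Δ1−h1·(2M1+M2)/6=-25/39
seg 2: a=1, c=M2/2=-56/39, d=(M3−M2)/(6·3)=233/351, b=Δ2−h2·(2M2+M3)/6=-10/3
seg 3: a=-4, c=M3/2=59/13, d=(M4−M3)/(6·1)=-59/39, b=Δ3−h3·(2M3+M4)/6=233/39
t_q=11/2 → seg 2, τ=3/2; S=1+-10/3·τ+-56/39·τ²+233/351·τ³=-519/104

  seg 0: a=5 b=-46/39 c=0 d=7/39
  seg 1: a=4 b=-25/39 c=7/13 d=-77/351
  seg 2: a=1 b=-10/3 c=-56/39 d=233/351
  seg 3: a=-4 b=233/39 c=59/13 d=-59/39
S(11/2) = -519/104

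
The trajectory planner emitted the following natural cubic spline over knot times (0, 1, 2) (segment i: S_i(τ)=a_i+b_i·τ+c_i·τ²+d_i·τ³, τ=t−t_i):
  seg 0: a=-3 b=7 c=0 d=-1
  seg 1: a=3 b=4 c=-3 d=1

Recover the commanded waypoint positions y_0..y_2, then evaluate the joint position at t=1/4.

y_0=-3 y_1=3 y_2=5
S(1/4) = -81/64

y_0 = S_0(0) = a_0 = -3
y_1 = S_1(0) = a_1 = 3
y_2 = S_1(1) = 5
t_q=1/4 is in segment 0 (τ=1/4); S_0(τ)=-81/64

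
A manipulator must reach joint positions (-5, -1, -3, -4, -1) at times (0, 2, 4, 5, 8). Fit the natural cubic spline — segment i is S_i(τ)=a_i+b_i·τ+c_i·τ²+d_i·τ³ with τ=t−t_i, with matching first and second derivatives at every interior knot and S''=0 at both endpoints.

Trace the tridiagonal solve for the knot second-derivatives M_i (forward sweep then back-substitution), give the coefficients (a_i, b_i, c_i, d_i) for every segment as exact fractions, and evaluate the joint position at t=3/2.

Δ: Δ0=2, Δ1=-1, Δ2=-1, Δ3=1
row 1: diag=8, rhs=-18; c'=1/4, d'=-9/4
row 2: denom=6−2·1/4=11/2; d'=(0−2·-9/4)/(11/2)=9/11
row 3: denom=8−1·2/11=86/11; d'=(12−1·9/11)/(86/11)=123/86
back: M3=123/86
back: M2=9/11−2/11·123/86=24/43
back: M1=-9/4−1/4·24/43=-411/172
M: M0=0, M1=-411/172, M2=24/43, M3=123/86, M4=0
seg 0: a=-5, c=M0/2=0, d=(M1−M0)/(6·2)=-137/688, b=Δ0−h0·(2M0+M1)/6=481/172
seg 1: a=-1, c=M1/2=-411/344, d=(M2−M1)/(6·2)=169/688, b=Δ1−h1·(2M1+M2)/6=35/86
seg 2: a=-3, c=M2/2=12/43, d=(M3−M2)/(6·1)=25/172, b=Δ2−h2·(2M2+M3)/6=-245/172
seg 3: a=-4, c=M3/2=123/172, d=(M4−M3)/(6·3)=-41/516, b=Δ3−h3·(2M3+M4)/6=-37/86
t_q=3/2 → seg 0, τ=3/2; S=-5+481/172·τ+0·τ²+-137/688·τ³=-8131/5504

  seg 0: a=-5 b=481/172 c=0 d=-137/688
  seg 1: a=-1 b=35/86 c=-411/344 d=169/688
  seg 2: a=-3 b=-245/172 c=12/43 d=25/172
  seg 3: a=-4 b=-37/86 c=123/172 d=-41/516
S(3/2) = -8131/5504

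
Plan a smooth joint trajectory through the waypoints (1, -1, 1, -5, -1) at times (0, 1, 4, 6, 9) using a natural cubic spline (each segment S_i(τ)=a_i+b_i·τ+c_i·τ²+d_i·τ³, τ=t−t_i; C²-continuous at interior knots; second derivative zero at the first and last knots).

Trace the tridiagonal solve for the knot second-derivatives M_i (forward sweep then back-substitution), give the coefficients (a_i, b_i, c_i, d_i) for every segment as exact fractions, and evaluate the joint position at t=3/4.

Δ: Δ0=-2, Δ1=2/3, Δ2=-3, Δ3=4/3
row 1: diag=8, rhs=16; c'=3/8, d'=2
row 2: denom=10−3·3/8=71/8; d'=(-22−3·2)/(71/8)=-224/71
row 3: denom=10−2·16/71=678/71; d'=(26−2·-224/71)/(678/71)=1147/339
back: M3=1147/339
back: M2=-224/71−16/71·1147/339=-1328/339
back: M1=2−3/8·-1328/339=392/113
M: M0=0, M1=392/113, M2=-1328/339, M3=1147/339, M4=0
seg 0: a=1, c=M0/2=0, d=(M1−M0)/(6·1)=196/339, b=Δ0−h0·(2M0+M1)/6=-874/339
seg 1: a=-1, c=M1/2=196/113, d=(M2−M1)/(6·3)=-1252/3051, b=Δ1−h1·(2M1+M2)/6=-286/339
seg 2: a=1, c=M2/2=-664/339, d=(M3−M2)/(6·2)=275/452, b=Δ2−h2·(2M2+M3)/6=-514/339
seg 3: a=-5, c=M3/2=1147/678, d=(M4−M3)/(6·3)=-1147/6102, b=Δ3−h3·(2M3+M4)/6=-695/339
t_q=3/4 → seg 0, τ=3/4; S=1+-874/339·τ+0·τ²+196/339·τ³=-1247/1808

  seg 0: a=1 b=-874/339 c=0 d=196/339
  seg 1: a=-1 b=-286/339 c=196/113 d=-1252/3051
  seg 2: a=1 b=-514/339 c=-664/339 d=275/452
  seg 3: a=-5 b=-695/339 c=1147/678 d=-1147/6102
S(3/4) = -1247/1808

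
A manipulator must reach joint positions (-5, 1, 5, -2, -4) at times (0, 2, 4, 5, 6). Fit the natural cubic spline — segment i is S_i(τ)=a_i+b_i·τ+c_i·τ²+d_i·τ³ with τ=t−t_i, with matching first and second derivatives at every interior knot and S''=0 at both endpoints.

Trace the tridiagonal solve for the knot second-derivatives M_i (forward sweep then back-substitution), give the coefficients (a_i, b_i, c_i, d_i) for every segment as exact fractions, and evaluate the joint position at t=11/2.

Δ: Δ0=3, Δ1=2, Δ2=-7, Δ3=-2
row 1: diag=8, rhs=-6; c'=1/4, d'=-3/4
row 2: denom=6−2·1/4=11/2; d'=(-54−2·-3/4)/(11/2)=-105/11
row 3: denom=4−1·2/11=42/11; d'=(30−1·-105/11)/(42/11)=145/14
back: M3=145/14
back: M2=-105/11−2/11·145/14=-80/7
back: M1=-3/4−1/4·-80/7=59/28
M: M0=0, M1=59/28, M2=-80/7, M3=145/14, M4=0
seg 0: a=-5, c=M0/2=0, d=(M1−M0)/(6·2)=59/336, b=Δ0−h0·(2M0+M1)/6=193/84
seg 1: a=1, c=M1/2=59/56, d=(M2−M1)/(6·2)=-379/336, b=Δ1−h1·(2M1+M2)/6=185/42
seg 2: a=5, c=M2/2=-40/7, d=(M3−M2)/(6·1)=305/84, b=Δ2−h2·(2M2+M3)/6=-59/12
seg 3: a=-2, c=M3/2=145/28, d=(M4−M3)/(6·1)=-145/84, b=Δ3−h3·(2M3+M4)/6=-229/42
t_q=11/2 → seg 3, τ=1/2; S=-2+-229/42·τ+145/28·τ²+-145/84·τ³=-817/224

  seg 0: a=-5 b=193/84 c=0 d=59/336
  seg 1: a=1 b=185/42 c=59/56 d=-379/336
  seg 2: a=5 b=-59/12 c=-40/7 d=305/84
  seg 3: a=-2 b=-229/42 c=145/28 d=-145/84
S(11/2) = -817/224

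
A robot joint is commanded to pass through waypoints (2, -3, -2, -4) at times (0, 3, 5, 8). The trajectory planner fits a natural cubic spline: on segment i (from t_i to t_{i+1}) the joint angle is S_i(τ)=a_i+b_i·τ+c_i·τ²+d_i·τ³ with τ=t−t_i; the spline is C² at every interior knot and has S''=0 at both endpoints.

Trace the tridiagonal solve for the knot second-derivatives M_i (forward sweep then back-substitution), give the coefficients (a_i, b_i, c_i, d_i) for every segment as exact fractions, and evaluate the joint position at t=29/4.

  seg 0: a=2 b=-29/12 c=0 d=1/12
  seg 1: a=-3 b=-1/6 c=3/4 d=-5/24
  seg 2: a=-2 b=1/3 c=-1/2 d=1/18
S(29/4) = -403/128

Δ: Δ0=-5/3, Δ1=1/2, Δ2=-2/3
row 1: diag=10, rhs=13; c'=1/5, d'=13/10
row 2: denom=10−2·1/5=48/5; d'=(-7−2·13/10)/(48/5)=-1
back: M2=-1
back: M1=13/10−1/5·-1=3/2
M: M0=0, M1=3/2, M2=-1, M3=0
seg 0: a=2, c=M0/2=0, d=(M1−M0)/(6·3)=1/12, b=Δ0−h0·(2M0+M1)/6=-29/12
seg 1: a=-3, c=M1/2=3/4, d=(M2−M1)/(6·2)=-5/24, b=Δ1−h1·(2M1+M2)/6=-1/6
seg 2: a=-2, c=M2/2=-1/2, d=(M3−M2)/(6·3)=1/18, b=Δ2−h2·(2M2+M3)/6=1/3
t_q=29/4 → seg 2, τ=9/4; S=-2+1/3·τ+-1/2·τ²+1/18·τ³=-403/128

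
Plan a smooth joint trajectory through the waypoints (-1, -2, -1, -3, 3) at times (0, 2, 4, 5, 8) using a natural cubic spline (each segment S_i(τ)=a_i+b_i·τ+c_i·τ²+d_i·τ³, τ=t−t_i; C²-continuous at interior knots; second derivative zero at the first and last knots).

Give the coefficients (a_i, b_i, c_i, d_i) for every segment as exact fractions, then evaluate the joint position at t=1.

  seg 0: a=-1 b=-181/172 c=0 d=95/688
  seg 1: a=-2 b=26/43 c=285/344 d=-303/688
  seg 2: a=-1 b=-235/172 c=-78/43 d=203/172
  seg 3: a=-3 b=-125/86 c=297/172 d=-33/172
S(1) = -1317/688

Δ: Δ0=-1/2, Δ1=1/2, Δ2=-2, Δ3=2
row 1: diag=8, rhs=6; c'=1/4, d'=3/4
row 2: denom=6−2·1/4=11/2; d'=(-15−2·3/4)/(11/2)=-3
row 3: denom=8−1·2/11=86/11; d'=(24−1·-3)/(86/11)=297/86
back: M3=297/86
back: M2=-3−2/11·297/86=-156/43
back: M1=3/4−1/4·-156/43=285/172
M: M0=0, M1=285/172, M2=-156/43, M3=297/86, M4=0
seg 0: a=-1, c=M0/2=0, d=(M1−M0)/(6·2)=95/688, b=Δ0−h0·(2M0+M1)/6=-181/172
seg 1: a=-2, c=M1/2=285/344, d=(M2−M1)/(6·2)=-303/688, b=Δ1−h1·(2M1+M2)/6=26/43
seg 2: a=-1, c=M2/2=-78/43, d=(M3−M2)/(6·1)=203/172, b=Δ2−h2·(2M2+M3)/6=-235/172
seg 3: a=-3, c=M3/2=297/172, d=(M4−M3)/(6·3)=-33/172, b=Δ3−h3·(2M3+M4)/6=-125/86
t_q=1 → seg 0, τ=1; S=-1+-181/172·τ+0·τ²+95/688·τ³=-1317/688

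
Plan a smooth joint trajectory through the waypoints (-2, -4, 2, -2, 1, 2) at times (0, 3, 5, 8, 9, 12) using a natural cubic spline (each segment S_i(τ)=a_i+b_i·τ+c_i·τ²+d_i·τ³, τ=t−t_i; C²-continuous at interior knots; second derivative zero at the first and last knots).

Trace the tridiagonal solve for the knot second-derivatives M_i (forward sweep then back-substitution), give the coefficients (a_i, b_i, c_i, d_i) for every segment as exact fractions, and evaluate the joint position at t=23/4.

  seg 0: a=-2 b=-250/111 c=0 d=176/999
  seg 1: a=-4 b=278/111 c=176/111 d=-99/148
  seg 2: a=2 b=91/111 c=-539/222 d=1139/1998
  seg 3: a=-2 b=365/222 c=100/37 d=-299/222
  seg 4: a=1 b=334/111 c=-99/74 d=11/74
S(23/4) = 7055/4736

Δ: Δ0=-2/3, Δ1=3, Δ2=-4/3, Δ3=3, Δ4=1/3
row 1: diag=10, rhs=22; c'=1/5, d'=11/5
row 2: denom=10−2·1/5=48/5; d'=(-26−2·11/5)/(48/5)=-19/6
row 3: denom=8−3·5/16=113/16; d'=(26−3·-19/6)/(113/16)=568/113
row 4: denom=8−1·16/113=888/113; d'=(-16−1·568/113)/(888/113)=-99/37
back: M4=-99/37
back: M3=568/113−16/113·-99/37=200/37
back: M2=-19/6−5/16·200/37=-539/111
back: M1=11/5−1/5·-539/111=352/111
M: M0=0, M1=352/111, M2=-539/111, M3=200/37, M4=-99/37, M5=0
seg 0: a=-2, c=M0/2=0, d=(M1−M0)/(6·3)=176/999, b=Δ0−h0·(2M0+M1)/6=-250/111
seg 1: a=-4, c=M1/2=176/111, d=(M2−M1)/(6·2)=-99/148, b=Δ1−h1·(2M1+M2)/6=278/111
seg 2: a=2, c=M2/2=-539/222, d=(M3−M2)/(6·3)=1139/1998, b=Δ2−h2·(2M2+M3)/6=91/111
seg 3: a=-2, c=M3/2=100/37, d=(M4−M3)/(6·1)=-299/222, b=Δ3−h3·(2M3+M4)/6=365/222
seg 4: a=1, c=M4/2=-99/74, d=(M5−M4)/(6·3)=11/74, b=Δ4−h4·(2M4+M5)/6=334/111
t_q=23/4 → seg 2, τ=3/4; S=2+91/111·τ+-539/222·τ²+1139/1998·τ³=7055/4736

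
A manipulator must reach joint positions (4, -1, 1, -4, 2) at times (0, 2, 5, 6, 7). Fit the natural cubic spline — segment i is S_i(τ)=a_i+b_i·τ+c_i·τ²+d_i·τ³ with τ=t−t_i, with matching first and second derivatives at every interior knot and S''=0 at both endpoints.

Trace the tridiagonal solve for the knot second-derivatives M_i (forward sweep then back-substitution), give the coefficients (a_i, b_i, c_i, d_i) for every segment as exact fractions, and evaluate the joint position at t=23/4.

  seg 0: a=4 b=-1625/411 c=0 d=1195/3288
  seg 1: a=-1 b=335/822 c=1195/548 d=-3443/4932
  seg 2: a=1 b=-8807/1644 c=-562/137 d=7331/1644
  seg 3: a=-4 b=-151/822 c=5083/548 d=-5083/1644
S(23/4) = -120789/35072

Δ: Δ0=-5/2, Δ1=2/3, Δ2=-5, Δ3=6
row 1: diag=10, rhs=19; c'=3/10, d'=19/10
row 2: denom=8−3·3/10=71/10; d'=(-34−3·19/10)/(71/10)=-397/71
row 3: denom=4−1·10/71=274/71; d'=(66−1·-397/71)/(274/71)=5083/274
back: M3=5083/274
back: M2=-397/71−10/71·5083/274=-1124/137
back: M1=19/10−3/10·-1124/137=1195/274
M: M0=0, M1=1195/274, M2=-1124/137, M3=5083/274, M4=0
seg 0: a=4, c=M0/2=0, d=(M1−M0)/(6·2)=1195/3288, b=Δ0−h0·(2M0+M1)/6=-1625/411
seg 1: a=-1, c=M1/2=1195/548, d=(M2−M1)/(6·3)=-3443/4932, b=Δ1−h1·(2M1+M2)/6=335/822
seg 2: a=1, c=M2/2=-562/137, d=(M3−M2)/(6·1)=7331/1644, b=Δ2−h2·(2M2+M3)/6=-8807/1644
seg 3: a=-4, c=M3/2=5083/548, d=(M4−M3)/(6·1)=-5083/1644, b=Δ3−h3·(2M3+M4)/6=-151/822
t_q=23/4 → seg 2, τ=3/4; S=1+-8807/1644·τ+-562/137·τ²+7331/1644·τ³=-120789/35072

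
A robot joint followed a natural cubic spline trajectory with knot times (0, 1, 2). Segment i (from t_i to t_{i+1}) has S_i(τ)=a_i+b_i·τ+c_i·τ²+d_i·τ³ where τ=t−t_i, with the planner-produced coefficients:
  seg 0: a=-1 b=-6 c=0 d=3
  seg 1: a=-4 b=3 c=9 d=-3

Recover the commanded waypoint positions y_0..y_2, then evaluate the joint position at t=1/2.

y_0=-1 y_1=-4 y_2=5
S(1/2) = -29/8

y_0 = S_0(0) = a_0 = -1
y_1 = S_1(0) = a_1 = -4
y_2 = S_1(1) = 5
t_q=1/2 is in segment 0 (τ=1/2); S_0(τ)=-29/8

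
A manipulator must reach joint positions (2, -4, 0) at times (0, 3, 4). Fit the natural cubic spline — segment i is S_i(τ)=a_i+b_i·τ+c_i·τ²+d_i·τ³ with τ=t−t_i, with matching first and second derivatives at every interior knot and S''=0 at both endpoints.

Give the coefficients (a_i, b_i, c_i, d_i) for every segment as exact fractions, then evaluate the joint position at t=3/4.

  seg 0: a=2 b=-17/4 c=0 d=1/4
  seg 1: a=-4 b=5/2 c=9/4 d=-3/4
S(3/4) = -277/256

Δ: Δ0=-2, Δ1=4
row 1: diag=8, rhs=36; c'=1/8, d'=9/2
back: M1=9/2
M: M0=0, M1=9/2, M2=0
seg 0: a=2, c=M0/2=0, d=(M1−M0)/(6·3)=1/4, b=Δ0−h0·(2M0+M1)/6=-17/4
seg 1: a=-4, c=M1/2=9/4, d=(M2−M1)/(6·1)=-3/4, b=Δ1−h1·(2M1+M2)/6=5/2
t_q=3/4 → seg 0, τ=3/4; S=2+-17/4·τ+0·τ²+1/4·τ³=-277/256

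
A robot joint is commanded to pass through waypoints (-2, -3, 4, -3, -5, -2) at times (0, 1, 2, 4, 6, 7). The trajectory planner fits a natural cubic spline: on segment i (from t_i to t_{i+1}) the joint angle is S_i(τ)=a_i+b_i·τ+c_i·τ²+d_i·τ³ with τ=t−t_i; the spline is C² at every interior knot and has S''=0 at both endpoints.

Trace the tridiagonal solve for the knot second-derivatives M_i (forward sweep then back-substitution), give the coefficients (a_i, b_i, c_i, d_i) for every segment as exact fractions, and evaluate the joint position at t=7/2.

Δ: Δ0=-1, Δ1=7, Δ2=-7/2, Δ3=-1, Δ4=3
row 1: diag=4, rhs=48; c'=1/4, d'=12
row 2: denom=6−1·1/4=23/4; d'=(-63−1·12)/(23/4)=-300/23
row 3: denom=8−2·8/23=168/23; d'=(15−2·-300/23)/(168/23)=45/8
row 4: denom=6−2·23/84=229/42; d'=(24−2·45/8)/(229/42)=1071/458
back: M4=1071/458
back: M3=45/8−23/84·1071/458=2283/458
back: M2=-300/23−8/23·2283/458=-3384/229
back: M1=12−1/4·-3384/229=3594/229
M: M0=0, M1=3594/229, M2=-3384/229, M3=2283/458, M4=1071/458, M5=0
seg 0: a=-2, c=M0/2=0, d=(M1−M0)/(6·1)=599/229, b=Δ0−h0·(2M0+M1)/6=-828/229
seg 1: a=-3, c=M1/2=1797/229, d=(M2−M1)/(6·1)=-1163/229, b=Δ1−h1·(2M1+M2)/6=969/229
seg 2: a=4, c=M2/2=-1692/229, d=(M3−M2)/(6·2)=3017/1832, b=Δ2−h2·(2M2+M3)/6=1074/229
seg 3: a=-3, c=M3/2=2283/916, d=(M4−M3)/(6·2)=-101/458, b=Δ3−h3·(2M3+M4)/6=-2337/458
seg 4: a=-5, c=M4/2=1071/916, d=(M5−M4)/(6·1)=-357/916, b=Δ4−h4·(2M4+M5)/6=1017/458
t_q=7/2 → seg 2, τ=3/2; S=4+1074/229·τ+-1692/229·τ²+3017/1832·τ³=-461/14656

  seg 0: a=-2 b=-828/229 c=0 d=599/229
  seg 1: a=-3 b=969/229 c=1797/229 d=-1163/229
  seg 2: a=4 b=1074/229 c=-1692/229 d=3017/1832
  seg 3: a=-3 b=-2337/458 c=2283/916 d=-101/458
  seg 4: a=-5 b=1017/458 c=1071/916 d=-357/916
S(7/2) = -461/14656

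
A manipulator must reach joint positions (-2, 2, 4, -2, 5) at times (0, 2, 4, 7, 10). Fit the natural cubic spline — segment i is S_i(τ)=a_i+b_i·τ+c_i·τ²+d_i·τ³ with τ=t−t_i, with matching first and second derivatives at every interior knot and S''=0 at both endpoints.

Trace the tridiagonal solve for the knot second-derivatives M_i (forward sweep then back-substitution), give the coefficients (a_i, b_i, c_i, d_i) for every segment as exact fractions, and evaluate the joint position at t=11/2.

Δ: Δ0=2, Δ1=1, Δ2=-2, Δ3=7/3
row 1: diag=8, rhs=-6; c'=1/4, d'=-3/4
row 2: denom=10−2·1/4=19/2; d'=(-18−2·-3/4)/(19/2)=-33/19
row 3: denom=12−3·6/19=210/19; d'=(26−3·-33/19)/(210/19)=593/210
back: M3=593/210
back: M2=-33/19−6/19·593/210=-92/35
back: M1=-3/4−1/4·-92/35=-13/140
M: M0=0, M1=-13/140, M2=-92/35, M3=593/210, M4=0
seg 0: a=-2, c=M0/2=0, d=(M1−M0)/(6·2)=-13/1680, b=Δ0−h0·(2M0+M1)/6=853/420
seg 1: a=2, c=M1/2=-13/280, d=(M2−M1)/(6·2)=-71/336, b=Δ1−h1·(2M1+M2)/6=407/210
seg 2: a=4, c=M2/2=-46/35, d=(M3−M2)/(6·3)=229/756, b=Δ2−h2·(2M2+M3)/6=-47/60
seg 3: a=-2, c=M3/2=593/420, d=(M4−M3)/(6·3)=-593/3780, b=Δ3−h3·(2M3+M4)/6=-103/210
t_q=11/2 → seg 2, τ=3/2; S=4+-47/60·τ+-46/35·τ²+229/756·τ³=997/1120

  seg 0: a=-2 b=853/420 c=0 d=-13/1680
  seg 1: a=2 b=407/210 c=-13/280 d=-71/336
  seg 2: a=4 b=-47/60 c=-46/35 d=229/756
  seg 3: a=-2 b=-103/210 c=593/420 d=-593/3780
S(11/2) = 997/1120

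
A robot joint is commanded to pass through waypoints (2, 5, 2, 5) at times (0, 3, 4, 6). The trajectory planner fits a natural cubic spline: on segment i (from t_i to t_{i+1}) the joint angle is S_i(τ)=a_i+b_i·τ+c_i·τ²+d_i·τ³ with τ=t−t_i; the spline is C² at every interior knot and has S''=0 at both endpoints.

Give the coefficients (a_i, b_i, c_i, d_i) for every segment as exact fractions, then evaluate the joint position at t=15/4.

  seg 0: a=2 b=265/94 c=0 d=-19/94
  seg 1: a=5 b=-124/47 c=-171/94 d=137/94
  seg 2: a=2 b=-179/94 c=120/47 d=-20/47
S(15/4) = 15719/6016

Δ: Δ0=1, Δ1=-3, Δ2=3/2
row 1: diag=8, rhs=-24; c'=1/8, d'=-3
row 2: denom=6−1·1/8=47/8; d'=(27−1·-3)/(47/8)=240/47
back: M2=240/47
back: M1=-3−1/8·240/47=-171/47
M: M0=0, M1=-171/47, M2=240/47, M3=0
seg 0: a=2, c=M0/2=0, d=(M1−M0)/(6·3)=-19/94, b=Δ0−h0·(2M0+M1)/6=265/94
seg 1: a=5, c=M1/2=-171/94, d=(M2−M1)/(6·1)=137/94, b=Δ1−h1·(2M1+M2)/6=-124/47
seg 2: a=2, c=M2/2=120/47, d=(M3−M2)/(6·2)=-20/47, b=Δ2−h2·(2M2+M3)/6=-179/94
t_q=15/4 → seg 1, τ=3/4; S=5+-124/47·τ+-171/94·τ²+137/94·τ³=15719/6016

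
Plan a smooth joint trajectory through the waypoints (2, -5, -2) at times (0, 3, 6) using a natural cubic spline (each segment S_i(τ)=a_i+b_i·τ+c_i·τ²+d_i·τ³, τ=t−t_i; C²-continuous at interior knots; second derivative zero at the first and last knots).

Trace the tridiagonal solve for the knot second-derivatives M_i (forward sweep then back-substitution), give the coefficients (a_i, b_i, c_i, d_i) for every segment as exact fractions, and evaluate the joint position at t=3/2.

  seg 0: a=2 b=-19/6 c=0 d=5/54
  seg 1: a=-5 b=-2/3 c=5/6 d=-5/54
S(3/2) = -39/16

Δ: Δ0=-7/3, Δ1=1
row 1: diag=12, rhs=20; c'=1/4, d'=5/3
back: M1=5/3
M: M0=0, M1=5/3, M2=0
seg 0: a=2, c=M0/2=0, d=(M1−M0)/(6·3)=5/54, b=Δ0−h0·(2M0+M1)/6=-19/6
seg 1: a=-5, c=M1/2=5/6, d=(M2−M1)/(6·3)=-5/54, b=Δ1−h1·(2M1+M2)/6=-2/3
t_q=3/2 → seg 0, τ=3/2; S=2+-19/6·τ+0·τ²+5/54·τ³=-39/16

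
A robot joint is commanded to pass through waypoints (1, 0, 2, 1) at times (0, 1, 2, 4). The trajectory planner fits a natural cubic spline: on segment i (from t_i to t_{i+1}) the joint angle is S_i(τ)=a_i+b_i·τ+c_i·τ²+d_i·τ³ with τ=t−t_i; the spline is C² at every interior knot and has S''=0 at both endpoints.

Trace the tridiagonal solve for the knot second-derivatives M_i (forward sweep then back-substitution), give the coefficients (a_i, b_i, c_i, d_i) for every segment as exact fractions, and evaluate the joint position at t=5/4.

  seg 0: a=1 b=-87/46 c=0 d=41/46
  seg 1: a=0 b=18/23 c=123/46 d=-67/46
  seg 2: a=2 b=81/46 c=-39/23 d=13/46
S(5/4) = 1001/2944

Δ: Δ0=-1, Δ1=2, Δ2=-1/2
row 1: diag=4, rhs=18; c'=1/4, d'=9/2
row 2: denom=6−1·1/4=23/4; d'=(-15−1·9/2)/(23/4)=-78/23
back: M2=-78/23
back: M1=9/2−1/4·-78/23=123/23
M: M0=0, M1=123/23, M2=-78/23, M3=0
seg 0: a=1, c=M0/2=0, d=(M1−M0)/(6·1)=41/46, b=Δ0−h0·(2M0+M1)/6=-87/46
seg 1: a=0, c=M1/2=123/46, d=(M2−M1)/(6·1)=-67/46, b=Δ1−h1·(2M1+M2)/6=18/23
seg 2: a=2, c=M2/2=-39/23, d=(M3−M2)/(6·2)=13/46, b=Δ2−h2·(2M2+M3)/6=81/46
t_q=5/4 → seg 1, τ=1/4; S=0+18/23·τ+123/46·τ²+-67/46·τ³=1001/2944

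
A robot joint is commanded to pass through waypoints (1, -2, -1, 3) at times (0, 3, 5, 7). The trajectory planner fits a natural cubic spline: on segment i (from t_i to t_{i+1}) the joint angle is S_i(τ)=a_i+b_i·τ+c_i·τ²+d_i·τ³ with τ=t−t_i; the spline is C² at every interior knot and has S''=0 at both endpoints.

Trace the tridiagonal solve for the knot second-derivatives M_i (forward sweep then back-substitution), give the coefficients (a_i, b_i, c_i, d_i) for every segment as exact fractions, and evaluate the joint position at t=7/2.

  seg 0: a=1 b=-103/76 c=0 d=3/76
  seg 1: a=-2 b=-11/38 c=27/76 d=3/152
  seg 2: a=-1 b=26/19 c=9/19 d=-3/38
S(7/2) = -2497/1216

Δ: Δ0=-1, Δ1=1/2, Δ2=2
row 1: diag=10, rhs=9; c'=1/5, d'=9/10
row 2: denom=8−2·1/5=38/5; d'=(9−2·9/10)/(38/5)=18/19
back: M2=18/19
back: M1=9/10−1/5·18/19=27/38
M: M0=0, M1=27/38, M2=18/19, M3=0
seg 0: a=1, c=M0/2=0, d=(M1−M0)/(6·3)=3/76, b=Δ0−h0·(2M0+M1)/6=-103/76
seg 1: a=-2, c=M1/2=27/76, d=(M2−M1)/(6·2)=3/152, b=Δ1−h1·(2M1+M2)/6=-11/38
seg 2: a=-1, c=M2/2=9/19, d=(M3−M2)/(6·2)=-3/38, b=Δ2−h2·(2M2+M3)/6=26/19
t_q=7/2 → seg 1, τ=1/2; S=-2+-11/38·τ+27/76·τ²+3/152·τ³=-2497/1216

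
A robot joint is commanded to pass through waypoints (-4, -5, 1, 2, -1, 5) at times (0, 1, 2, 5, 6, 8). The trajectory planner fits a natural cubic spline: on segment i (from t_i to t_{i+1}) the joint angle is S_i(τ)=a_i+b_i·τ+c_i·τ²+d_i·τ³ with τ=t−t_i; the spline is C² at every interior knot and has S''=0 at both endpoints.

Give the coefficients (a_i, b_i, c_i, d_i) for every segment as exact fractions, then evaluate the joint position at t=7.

Δ: Δ0=-1, Δ1=6, Δ2=1/3, Δ3=-3, Δ4=3
row 1: diag=4, rhs=42; c'=1/4, d'=21/2
row 2: denom=8−1·1/4=31/4; d'=(-34−1·21/2)/(31/4)=-178/31
row 3: denom=8−3·12/31=212/31; d'=(-20−3·-178/31)/(212/31)=-43/106
row 4: denom=6−1·31/212=1241/212; d'=(36−1·-43/106)/(1241/212)=454/73
back: M4=454/73
back: M3=-43/106−31/212·454/73=-96/73
back: M2=-178/31−12/31·-96/73=-382/73
back: M1=21/2−1/4·-382/73=862/73
M: M0=0, M1=862/73, M2=-382/73, M3=-96/73, M4=454/73, M5=0
seg 0: a=-4, c=M0/2=0, d=(M1−M0)/(6·1)=431/219, b=Δ0−h0·(2M0+M1)/6=-650/219
seg 1: a=-5, c=M1/2=431/73, d=(M2−M1)/(6·1)=-622/219, b=Δ1−h1·(2M1+M2)/6=643/219
seg 2: a=1, c=M2/2=-191/73, d=(M3−M2)/(6·3)=143/657, b=Δ2−h2·(2M2+M3)/6=1363/219
seg 3: a=2, c=M3/2=-48/73, d=(M4−M3)/(6·1)=275/219, b=Δ3−h3·(2M3+M4)/6=-788/219
seg 4: a=-1, c=M4/2=227/73, d=(M5−M4)/(6·2)=-227/438, b=Δ4−h4·(2M4+M5)/6=-251/219
t_q=7 → seg 4, τ=1; S=-1+-251/219·τ+227/73·τ²+-227/438·τ³=65/146

  seg 0: a=-4 b=-650/219 c=0 d=431/219
  seg 1: a=-5 b=643/219 c=431/73 d=-622/219
  seg 2: a=1 b=1363/219 c=-191/73 d=143/657
  seg 3: a=2 b=-788/219 c=-48/73 d=275/219
  seg 4: a=-1 b=-251/219 c=227/73 d=-227/438
S(7) = 65/146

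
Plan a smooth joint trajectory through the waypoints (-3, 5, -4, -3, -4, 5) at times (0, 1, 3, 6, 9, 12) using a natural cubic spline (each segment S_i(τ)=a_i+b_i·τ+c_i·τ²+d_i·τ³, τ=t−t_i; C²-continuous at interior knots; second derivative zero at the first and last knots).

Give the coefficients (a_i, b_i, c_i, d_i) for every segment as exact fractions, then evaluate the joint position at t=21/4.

  seg 0: a=-3 b=4013/384 c=0 d=-941/384
  seg 1: a=5 b=595/192 c=-941/128 d=341/192
  seg 2: a=-4 b=-959/192 c=423/128 d=-587/1152
  seg 3: a=-3 b=413/384 c=-41/32 d=935/3456
  seg 4: a=-4 b=133/192 c=443/384 d=-443/3456
S(21/4) = -35327/8192

Δ: Δ0=8, Δ1=-9/2, Δ2=1/3, Δ3=-1/3, Δ4=3
row 1: diag=6, rhs=-75; c'=1/3, d'=-25/2
row 2: denom=10−2·1/3=28/3; d'=(29−2·-25/2)/(28/3)=81/14
row 3: denom=12−3·9/28=309/28; d'=(-4−3·81/14)/(309/28)=-598/309
row 4: denom=12−3·28/103=1152/103; d'=(20−3·-598/309)/(1152/103)=443/192
back: M4=443/192
back: M3=-598/309−28/103·443/192=-41/16
back: M2=81/14−9/28·-41/16=423/64
back: M1=-25/2−1/3·423/64=-941/64
M: M0=0, M1=-941/64, M2=423/64, M3=-41/16, M4=443/192, M5=0
seg 0: a=-3, c=M0/2=0, d=(M1−M0)/(6·1)=-941/384, b=Δ0−h0·(2M0+M1)/6=4013/384
seg 1: a=5, c=M1/2=-941/128, d=(M2−M1)/(6·2)=341/192, b=Δ1−h1·(2M1+M2)/6=595/192
seg 2: a=-4, c=M2/2=423/128, d=(M3−M2)/(6·3)=-587/1152, b=Δ2−h2·(2M2+M3)/6=-959/192
seg 3: a=-3, c=M3/2=-41/32, d=(M4−M3)/(6·3)=935/3456, b=Δ3−h3·(2M3+M4)/6=413/384
seg 4: a=-4, c=M4/2=443/384, d=(M5−M4)/(6·3)=-443/3456, b=Δ4−h4·(2M4+M5)/6=133/192
t_q=21/4 → seg 2, τ=9/4; S=-4+-959/192·τ+423/128·τ²+-587/1152·τ³=-35327/8192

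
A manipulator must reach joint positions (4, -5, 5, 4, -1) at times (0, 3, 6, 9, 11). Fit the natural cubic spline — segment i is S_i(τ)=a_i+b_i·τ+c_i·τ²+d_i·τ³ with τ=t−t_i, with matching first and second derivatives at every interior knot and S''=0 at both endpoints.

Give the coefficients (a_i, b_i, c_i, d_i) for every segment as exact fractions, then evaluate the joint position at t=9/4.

Δ: Δ0=-3, Δ1=10/3, Δ2=-1/3, Δ3=-5/2
row 1: diag=12, rhs=38; c'=1/4, d'=19/6
row 2: denom=12−3·1/4=45/4; d'=(-22−3·19/6)/(45/4)=-14/5
row 3: denom=10−3·4/15=46/5; d'=(-13−3·-14/5)/(46/5)=-1/2
back: M3=-1/2
back: M2=-14/5−4/15·-1/2=-8/3
back: M1=19/6−1/4·-8/3=23/6
M: M0=0, M1=23/6, M2=-8/3, M3=-1/2, M4=0
seg 0: a=4, c=M0/2=0, d=(M1−M0)/(6·3)=23/108, b=Δ0−h0·(2M0+M1)/6=-59/12
seg 1: a=-5, c=M1/2=23/12, d=(M2−M1)/(6·3)=-13/36, b=Δ1−h1·(2M1+M2)/6=5/6
seg 2: a=5, c=M2/2=-4/3, d=(M3−M2)/(6·3)=13/108, b=Δ2−h2·(2M2+M3)/6=31/12
seg 3: a=4, c=M3/2=-1/4, d=(M4−M3)/(6·2)=1/24, b=Δ3−h3·(2M3+M4)/6=-13/6
t_q=9/4 → seg 0, τ=9/4; S=4+-59/12·τ+0·τ²+23/108·τ³=-1187/256

  seg 0: a=4 b=-59/12 c=0 d=23/108
  seg 1: a=-5 b=5/6 c=23/12 d=-13/36
  seg 2: a=5 b=31/12 c=-4/3 d=13/108
  seg 3: a=4 b=-13/6 c=-1/4 d=1/24
S(9/4) = -1187/256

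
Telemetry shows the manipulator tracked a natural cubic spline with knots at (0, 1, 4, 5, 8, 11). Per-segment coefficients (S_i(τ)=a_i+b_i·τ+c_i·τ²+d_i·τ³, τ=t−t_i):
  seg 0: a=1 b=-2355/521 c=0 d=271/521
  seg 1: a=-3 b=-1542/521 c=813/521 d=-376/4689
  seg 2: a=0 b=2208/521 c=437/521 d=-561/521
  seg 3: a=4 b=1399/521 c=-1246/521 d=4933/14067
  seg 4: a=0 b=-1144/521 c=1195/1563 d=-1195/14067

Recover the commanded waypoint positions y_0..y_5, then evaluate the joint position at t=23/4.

y_0=1 y_1=-3 y_2=0 y_3=4 y_4=0 y_5=-2
S(23/4) = 160605/33344

y_0 = S_0(0) = a_0 = 1
y_1 = S_1(0) = a_1 = -3
y_2 = S_2(0) = a_2 = 0
y_3 = S_3(0) = a_3 = 4
y_4 = S_4(0) = a_4 = 0
y_5 = S_4(3) = -2
t_q=23/4 is in segment 3 (τ=3/4); S_3(τ)=160605/33344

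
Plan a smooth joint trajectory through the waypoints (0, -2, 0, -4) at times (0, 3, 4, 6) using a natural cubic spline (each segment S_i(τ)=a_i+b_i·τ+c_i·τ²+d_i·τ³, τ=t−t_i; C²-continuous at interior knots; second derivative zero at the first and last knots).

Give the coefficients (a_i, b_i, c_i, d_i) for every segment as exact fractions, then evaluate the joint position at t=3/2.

Δ: Δ0=-2/3, Δ1=2, Δ2=-2
row 1: diag=8, rhs=16; c'=1/8, d'=2
row 2: denom=6−1·1/8=47/8; d'=(-24−1·2)/(47/8)=-208/47
back: M2=-208/47
back: M1=2−1/8·-208/47=120/47
M: M0=0, M1=120/47, M2=-208/47, M3=0
seg 0: a=0, c=M0/2=0, d=(M1−M0)/(6·3)=20/141, b=Δ0−h0·(2M0+M1)/6=-274/141
seg 1: a=-2, c=M1/2=60/47, d=(M2−M1)/(6·1)=-164/141, b=Δ1−h1·(2M1+M2)/6=266/141
seg 2: a=0, c=M2/2=-104/47, d=(M3−M2)/(6·2)=52/141, b=Δ2−h2·(2M2+M3)/6=134/141
t_q=3/2 → seg 0, τ=3/2; S=0+-274/141·τ+0·τ²+20/141·τ³=-229/94

  seg 0: a=0 b=-274/141 c=0 d=20/141
  seg 1: a=-2 b=266/141 c=60/47 d=-164/141
  seg 2: a=0 b=134/141 c=-104/47 d=52/141
S(3/2) = -229/94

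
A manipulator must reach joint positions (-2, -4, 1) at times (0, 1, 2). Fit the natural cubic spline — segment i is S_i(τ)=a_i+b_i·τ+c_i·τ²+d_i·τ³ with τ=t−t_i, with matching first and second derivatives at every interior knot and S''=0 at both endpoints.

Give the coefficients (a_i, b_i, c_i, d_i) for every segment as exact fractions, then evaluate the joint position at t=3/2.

  seg 0: a=-2 b=-15/4 c=0 d=7/4
  seg 1: a=-4 b=3/2 c=21/4 d=-7/4
S(3/2) = -69/32

Δ: Δ0=-2, Δ1=5
row 1: diag=4, rhs=42; c'=1/4, d'=21/2
back: M1=21/2
M: M0=0, M1=21/2, M2=0
seg 0: a=-2, c=M0/2=0, d=(M1−M0)/(6·1)=7/4, b=Δ0−h0·(2M0+M1)/6=-15/4
seg 1: a=-4, c=M1/2=21/4, d=(M2−M1)/(6·1)=-7/4, b=Δ1−h1·(2M1+M2)/6=3/2
t_q=3/2 → seg 1, τ=1/2; S=-4+3/2·τ+21/4·τ²+-7/4·τ³=-69/32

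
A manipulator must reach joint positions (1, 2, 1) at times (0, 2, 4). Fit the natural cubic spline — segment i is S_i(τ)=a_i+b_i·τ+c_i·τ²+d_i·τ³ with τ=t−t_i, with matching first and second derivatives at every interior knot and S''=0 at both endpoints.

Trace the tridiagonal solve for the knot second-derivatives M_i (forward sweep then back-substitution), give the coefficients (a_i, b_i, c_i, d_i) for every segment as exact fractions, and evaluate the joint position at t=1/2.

  seg 0: a=1 b=3/4 c=0 d=-1/16
  seg 1: a=2 b=0 c=-3/8 d=1/16
S(1/2) = 175/128

Δ: Δ0=1/2, Δ1=-1/2
row 1: diag=8, rhs=-6; c'=1/4, d'=-3/4
back: M1=-3/4
M: M0=0, M1=-3/4, M2=0
seg 0: a=1, c=M0/2=0, d=(M1−M0)/(6·2)=-1/16, b=Δ0−h0·(2M0+M1)/6=3/4
seg 1: a=2, c=M1/2=-3/8, d=(M2−M1)/(6·2)=1/16, b=Δ1−h1·(2M1+M2)/6=0
t_q=1/2 → seg 0, τ=1/2; S=1+3/4·τ+0·τ²+-1/16·τ³=175/128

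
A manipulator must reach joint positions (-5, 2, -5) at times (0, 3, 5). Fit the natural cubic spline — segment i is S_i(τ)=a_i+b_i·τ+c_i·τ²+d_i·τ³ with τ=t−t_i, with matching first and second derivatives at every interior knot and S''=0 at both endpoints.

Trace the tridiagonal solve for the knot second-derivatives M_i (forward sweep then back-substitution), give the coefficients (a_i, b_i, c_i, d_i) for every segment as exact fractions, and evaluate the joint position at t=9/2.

Δ: Δ0=7/3, Δ1=-7/2
row 1: diag=10, rhs=-35; c'=1/5, d'=-7/2
back: M1=-7/2
M: M0=0, M1=-7/2, M2=0
seg 0: a=-5, c=M0/2=0, d=(M1−M0)/(6·3)=-7/36, b=Δ0−h0·(2M0+M1)/6=49/12
seg 1: a=2, c=M1/2=-7/4, d=(M2−M1)/(6·2)=7/24, b=Δ1−h1·(2M1+M2)/6=-7/6
t_q=9/2 → seg 1, τ=3/2; S=2+-7/6·τ+-7/4·τ²+7/24·τ³=-173/64

  seg 0: a=-5 b=49/12 c=0 d=-7/36
  seg 1: a=2 b=-7/6 c=-7/4 d=7/24
S(9/2) = -173/64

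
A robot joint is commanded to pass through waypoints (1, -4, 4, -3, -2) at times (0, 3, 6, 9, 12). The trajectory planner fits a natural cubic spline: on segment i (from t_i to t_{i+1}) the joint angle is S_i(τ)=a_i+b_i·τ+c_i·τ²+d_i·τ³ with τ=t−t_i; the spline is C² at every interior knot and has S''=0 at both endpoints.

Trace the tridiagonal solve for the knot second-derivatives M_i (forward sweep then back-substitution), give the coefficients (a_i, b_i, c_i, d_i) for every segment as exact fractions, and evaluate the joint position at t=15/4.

  seg 0: a=1 b=-181/56 c=0 d=263/1512
  seg 1: a=-4 b=41/28 c=263/168 d=-587/1512
  seg 2: a=4 b=3/8 c=-27/14 d=517/1512
  seg 3: a=-3 b=-55/28 c=193/168 d=-193/1512
S(15/4) = -7831/3584

Δ: Δ0=-5/3, Δ1=8/3, Δ2=-7/3, Δ3=1/3
row 1: diag=12, rhs=26; c'=1/4, d'=13/6
row 2: denom=12−3·1/4=45/4; d'=(-30−3·13/6)/(45/4)=-146/45
row 3: denom=12−3·4/15=56/5; d'=(16−3·-146/45)/(56/5)=193/84
back: M3=193/84
back: M2=-146/45−4/15·193/84=-27/7
back: M1=13/6−1/4·-27/7=263/84
M: M0=0, M1=263/84, M2=-27/7, M3=193/84, M4=0
seg 0: a=1, c=M0/2=0, d=(M1−M0)/(6·3)=263/1512, b=Δ0−h0·(2M0+M1)/6=-181/56
seg 1: a=-4, c=M1/2=263/168, d=(M2−M1)/(6·3)=-587/1512, b=Δ1−h1·(2M1+M2)/6=41/28
seg 2: a=4, c=M2/2=-27/14, d=(M3−M2)/(6·3)=517/1512, b=Δ2−h2·(2M2+M3)/6=3/8
seg 3: a=-3, c=M3/2=193/168, d=(M4−M3)/(6·3)=-193/1512, b=Δ3−h3·(2M3+M4)/6=-55/28
t_q=15/4 → seg 1, τ=3/4; S=-4+41/28·τ+263/168·τ²+-587/1512·τ³=-7831/3584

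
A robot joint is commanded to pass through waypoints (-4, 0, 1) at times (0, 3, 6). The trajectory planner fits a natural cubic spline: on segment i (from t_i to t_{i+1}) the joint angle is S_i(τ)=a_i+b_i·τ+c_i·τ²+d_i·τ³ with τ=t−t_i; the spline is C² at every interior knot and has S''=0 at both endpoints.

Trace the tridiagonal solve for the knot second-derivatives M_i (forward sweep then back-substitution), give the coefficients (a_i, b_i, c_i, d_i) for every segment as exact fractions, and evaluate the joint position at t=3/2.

  seg 0: a=-4 b=19/12 c=0 d=-1/36
  seg 1: a=0 b=5/6 c=-1/4 d=1/36
S(3/2) = -55/32

Δ: Δ0=4/3, Δ1=1/3
row 1: diag=12, rhs=-6; c'=1/4, d'=-1/2
back: M1=-1/2
M: M0=0, M1=-1/2, M2=0
seg 0: a=-4, c=M0/2=0, d=(M1−M0)/(6·3)=-1/36, b=Δ0−h0·(2M0+M1)/6=19/12
seg 1: a=0, c=M1/2=-1/4, d=(M2−M1)/(6·3)=1/36, b=Δ1−h1·(2M1+M2)/6=5/6
t_q=3/2 → seg 0, τ=3/2; S=-4+19/12·τ+0·τ²+-1/36·τ³=-55/32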